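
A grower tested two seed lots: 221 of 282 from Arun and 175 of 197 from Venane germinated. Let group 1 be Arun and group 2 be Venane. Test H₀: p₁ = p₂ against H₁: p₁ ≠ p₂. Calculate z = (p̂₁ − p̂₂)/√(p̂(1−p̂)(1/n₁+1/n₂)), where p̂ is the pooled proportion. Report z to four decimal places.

z = -2.9773

p̂₁ = 221/282 = 0.783688, p̂₂ = 175/197 = 0.888325.
Pooled p̂ = (221+175)/(282+197) = 396/479 = 0.826722.
SE = √(p̂(1−p̂)(1/n₁+1/n₂)) = √(0.826722·0.173278·0.00862224) = √(0.00123516) = 0.035145.
z = (0.783688 − 0.888325)/0.035145 = -0.104637/0.035145 = -2.9773.
p-value = 2·P(Z > 2.977) ≈ 0.0029.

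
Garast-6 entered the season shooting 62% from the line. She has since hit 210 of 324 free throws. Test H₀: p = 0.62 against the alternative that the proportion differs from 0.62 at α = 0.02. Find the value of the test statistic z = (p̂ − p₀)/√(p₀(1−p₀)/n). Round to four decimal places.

z = 1.0438

p̂ = 210/324 ≈ 0.648148.
SE = √(p₀(1−p₀)/n) = √(0.2356/324) = 0.026966.
z = (0.648148 − 0.62)/0.026966 = 0.028148/0.026966 = 1.0438.
p-value = 2·P(Z > 1.044) ≈ 0.2966; since p > α = 0.02, fail to reject H₀.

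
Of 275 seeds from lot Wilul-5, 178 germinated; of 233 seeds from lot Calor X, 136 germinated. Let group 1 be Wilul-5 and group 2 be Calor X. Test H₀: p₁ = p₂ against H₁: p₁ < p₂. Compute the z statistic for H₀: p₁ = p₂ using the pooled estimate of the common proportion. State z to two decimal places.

p̂₁ = 178/275 = 0.6473, p̂₂ = 136/233 = 0.5837.
Pooled p̂ = (178+136)/(275+233) = 314/508 = 0.6181.
SE = √(p̂(1−p̂)(1/n₁+1/n₂)) = √(0.6181·0.3819·0.00792821) = √(0.00187145) = 0.0433.
z = (0.6473 − 0.5837)/0.0433 = 0.0636/0.0433 = 1.47.
p-value = P(Z < 1.470) ≈ 0.9292.

z = 1.47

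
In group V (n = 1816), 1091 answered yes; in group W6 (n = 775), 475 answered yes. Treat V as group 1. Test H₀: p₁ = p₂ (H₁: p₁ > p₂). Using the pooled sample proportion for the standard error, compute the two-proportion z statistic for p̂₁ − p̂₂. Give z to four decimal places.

z = -0.5783

p̂₁ = 1091/1816 ≈ 0.600771, p̂₂ = 475/775 ≈ 0.612903.
Pooled p̂ = (1091+475)/(1816+775) = 1566/2591 = 0.604400.
SE = √(p̂(1−p̂)(1/n₁+1/n₂)) = √(0.604400·0.395600·0.00184098) = √(0.00044018) = 0.020980.
z = (0.600771 − 0.612903)/0.020980 = -0.012132/0.020980 = -0.5783.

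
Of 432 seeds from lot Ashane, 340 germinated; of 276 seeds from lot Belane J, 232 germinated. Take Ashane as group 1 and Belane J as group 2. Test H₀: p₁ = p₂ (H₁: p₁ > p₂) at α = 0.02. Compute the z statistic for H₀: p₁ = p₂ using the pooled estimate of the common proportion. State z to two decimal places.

z = -1.76

p̂₁ = 340/432 ≈ 0.7870, p̂₂ = 232/276 ≈ 0.8406.
Pooled p̂ = (340+232)/(432+276) = 572/708 = 0.8079.
SE = √(0.155192 × 0.005938) = 0.0304.
z = (0.7870 − 0.8406)/0.0304 = -0.0536/0.0304 = -1.76.
p-value = P(Z > -1.764) ≈ 0.9611. With α = 0.02, fail to reject H₀.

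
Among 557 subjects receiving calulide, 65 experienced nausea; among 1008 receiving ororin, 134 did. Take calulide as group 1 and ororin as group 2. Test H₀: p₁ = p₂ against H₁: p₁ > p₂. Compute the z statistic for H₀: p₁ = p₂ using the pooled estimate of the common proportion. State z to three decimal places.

z = -0.923

p̂₁ = 65/557 ≈ 0.11670, p̂₂ = 134/1008 ≈ 0.13294.
Pooled p̂ = (65+134)/(557+1008) = 199/1565 = 0.12716.
SE = √(0.110988 × 0.0027874) = 0.01759.
z = (0.11670 − 0.13294)/0.01759 = -0.01624/0.01759 = -0.923.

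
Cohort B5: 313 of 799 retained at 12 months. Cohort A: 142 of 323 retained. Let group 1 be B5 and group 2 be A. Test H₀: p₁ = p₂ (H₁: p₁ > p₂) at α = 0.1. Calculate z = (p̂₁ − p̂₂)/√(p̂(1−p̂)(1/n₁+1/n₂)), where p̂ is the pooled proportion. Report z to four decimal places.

p̂₁ = 313/799 ≈ 0.391740, p̂₂ = 142/323 ≈ 0.439628.
Pooled p̂ = (313+142)/(799+323) = 455/1122 = 0.405526.
SE = √(p̂(1−p̂)(1/n₁+1/n₂)) = √(0.405526·0.594474·0.00434754) = √(0.00104808) = 0.032374.
z = (0.391740 − 0.439628)/0.032374 = -0.047888/0.032374 = -1.4792.
p-value = P(Z > -1.479) ≈ 0.9305. With α = 0.1, fail to reject H₀.

z = -1.4792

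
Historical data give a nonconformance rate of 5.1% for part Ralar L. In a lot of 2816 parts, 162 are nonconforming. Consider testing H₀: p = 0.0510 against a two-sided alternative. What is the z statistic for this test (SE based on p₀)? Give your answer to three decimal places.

z = 1.575

p̂ = 162/2816 = 0.057528.
Standard error under H₀: √(0.051×0.949/2816) = 0.004146.
z = (0.057528 − 0.051)/0.004146 = 0.006528/0.004146 = 1.575.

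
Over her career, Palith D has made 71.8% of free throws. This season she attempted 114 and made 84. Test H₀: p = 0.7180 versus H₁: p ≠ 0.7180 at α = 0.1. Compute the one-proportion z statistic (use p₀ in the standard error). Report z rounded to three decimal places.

p̂ = 84/114 ≈ 0.73684.
Under H₀, SE = √(0.718·0.282/114) = √(0.00177611) = 0.04214.
z = (0.73684 − 0.718)/0.04214 = 0.01884/0.04214 = 0.447.
Two-sided p-value ≈ 2·Φ(−0.447) = 0.6548; since p > α = 0.1, fail to reject H₀.

z = 0.447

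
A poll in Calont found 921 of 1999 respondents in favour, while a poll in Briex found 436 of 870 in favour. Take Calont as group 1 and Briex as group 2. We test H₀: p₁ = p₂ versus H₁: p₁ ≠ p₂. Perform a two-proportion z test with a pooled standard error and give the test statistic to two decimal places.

p̂₁ = 921/1999 ≈ 0.4607, p̂₂ = 436/870 ≈ 0.5011.
Pooled p̂ = (921+436)/(1999+870) = 1357/2869 = 0.4730.
SE = √(0.24927 × 0.00164968) = 0.0203.
z = (0.4607 − 0.5011)/0.0203 = -0.0404/0.0203 = -1.99.
Two-sided p-value ≈ 2·Φ(−1.993) = 0.0462.

z = -1.99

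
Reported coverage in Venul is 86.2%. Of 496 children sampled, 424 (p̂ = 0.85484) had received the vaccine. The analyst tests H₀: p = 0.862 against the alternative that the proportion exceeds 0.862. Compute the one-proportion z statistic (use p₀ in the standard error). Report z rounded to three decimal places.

z = -0.462

p̂ = 424/496 = 0.85484.
SE = √(p₀(1−p₀)/n) = √(0.11896/496) = 0.01549.
z = (0.85484 − 0.862)/0.01549 = -0.00716/0.01549 = -0.462.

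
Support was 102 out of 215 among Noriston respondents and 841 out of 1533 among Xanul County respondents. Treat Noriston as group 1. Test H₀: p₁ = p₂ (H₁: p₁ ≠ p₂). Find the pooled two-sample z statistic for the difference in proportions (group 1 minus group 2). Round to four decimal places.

z = -2.0436

p̂₁ = 102/215 = 0.474419, p̂₂ = 841/1533 = 0.548598.
Pooled p̂ = (102+841)/(215+1533) = 943/1748 = 0.539474.
SE = √(0.248442 × 0.00530348) = 0.036299.
z = (0.474419 − 0.548598)/0.036299 = -0.074179/0.036299 = -2.0436.
p-value = 2·P(Z > 2.044) ≈ 0.0410.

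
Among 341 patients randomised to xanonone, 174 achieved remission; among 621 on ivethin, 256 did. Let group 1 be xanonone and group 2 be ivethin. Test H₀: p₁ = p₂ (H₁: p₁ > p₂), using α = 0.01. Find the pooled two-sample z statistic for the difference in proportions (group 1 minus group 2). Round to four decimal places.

p̂₁ = 174/341 ≈ 0.5102639, p̂₂ = 256/621 ≈ 0.4122383.
Pooled p̂ = (174+256)/(341+621) = 430/962 = 0.4469854.
SE = √(0.247189 × 0.00454286) = 0.0335104.
z = (0.5102639 − 0.4122383)/0.0335104 = 0.0980256/0.0335104 = 2.9252.
p-value = P(Z > 2.925) ≈ 0.0017; since p < α = 0.01, reject H₀.

z = 2.9252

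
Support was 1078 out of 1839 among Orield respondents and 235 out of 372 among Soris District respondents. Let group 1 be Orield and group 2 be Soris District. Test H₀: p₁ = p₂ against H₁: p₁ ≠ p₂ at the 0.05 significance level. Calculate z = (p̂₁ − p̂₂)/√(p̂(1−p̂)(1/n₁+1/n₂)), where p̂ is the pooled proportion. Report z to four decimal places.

z = -1.6308

p̂₁ = 1078/1839 = 0.586188, p̂₂ = 235/372 = 0.631720.
Pooled p̂ = (1078+235)/(1839+372) = 1313/2211 = 0.593849.
SE = √(p̂(1−p̂)(1/n₁+1/n₂)) = √(0.593849·0.406151·0.00323195) = √(0.000779521) = 0.027920.
z = (0.586188 − 0.631720)/0.027920 = -0.045532/0.027920 = -1.6308.
p-value = 2·P(Z > 1.631) ≈ 0.1029. With α = 0.05, fail to reject H₀.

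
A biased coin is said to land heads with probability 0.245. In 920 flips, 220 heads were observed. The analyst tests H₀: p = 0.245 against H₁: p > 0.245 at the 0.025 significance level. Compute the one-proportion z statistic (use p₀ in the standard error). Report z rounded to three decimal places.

p̂ = 220/920 ≈ 0.23913.
Standard error under H₀: √(0.245×0.755/920) = 0.01418.
z = (0.23913 − 0.245)/0.01418 = -0.00587/0.01418 = -0.414.
p-value = P(Z > -0.414) ≈ 0.6605; since p > α = 0.025, fail to reject H₀.

z = -0.414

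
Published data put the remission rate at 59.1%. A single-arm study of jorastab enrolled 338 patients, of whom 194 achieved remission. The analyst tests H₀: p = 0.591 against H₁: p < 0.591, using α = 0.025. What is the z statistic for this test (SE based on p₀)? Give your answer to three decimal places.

p̂ = 194/338 ≈ 0.57396.
SE = √(p₀(1−p₀)/n) = √(0.24172/338) = 0.02674.
z = (0.57396 − 0.591)/0.02674 = -0.01704/0.02674 = -0.637.
p-value = P(Z < -0.637) ≈ 0.2621, so at α = 0.025 we fail to reject H₀.

z = -0.637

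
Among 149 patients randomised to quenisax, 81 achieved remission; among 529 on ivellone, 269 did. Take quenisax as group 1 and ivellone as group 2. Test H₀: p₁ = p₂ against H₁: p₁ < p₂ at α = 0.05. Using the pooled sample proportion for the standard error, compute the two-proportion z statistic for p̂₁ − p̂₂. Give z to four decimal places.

p̂₁ = 81/149 ≈ 0.543624, p̂₂ = 269/529 ≈ 0.508507.
Pooled p̂ = (81+269)/(149+529) = 350/678 = 0.516224.
SE = √(0.249737 × 0.00860177) = 0.046348.
z = (0.543624 − 0.508507)/0.046348 = 0.035117/0.046348 = 0.7577.
p-value = P(Z < 0.758) ≈ 0.7757. With α = 0.05, fail to reject H₀.

z = 0.7577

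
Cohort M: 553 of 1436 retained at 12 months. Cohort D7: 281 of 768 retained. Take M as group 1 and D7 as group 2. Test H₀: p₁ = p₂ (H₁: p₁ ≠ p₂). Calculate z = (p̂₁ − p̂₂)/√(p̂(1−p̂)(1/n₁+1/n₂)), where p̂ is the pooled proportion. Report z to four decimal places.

z = 0.8861

p̂₁ = 553/1436 = 0.385097, p̂₂ = 281/768 = 0.365885.
Pooled p̂ = (553+281)/(1436+768) = 834/2204 = 0.378403.
SE = √(0.235214 × 0.00199846) = 0.021681.
z = (0.385097 − 0.365885)/0.021681 = 0.019212/0.021681 = 0.8861.
Two-sided p-value ≈ 2·Φ(−0.886) = 0.3756.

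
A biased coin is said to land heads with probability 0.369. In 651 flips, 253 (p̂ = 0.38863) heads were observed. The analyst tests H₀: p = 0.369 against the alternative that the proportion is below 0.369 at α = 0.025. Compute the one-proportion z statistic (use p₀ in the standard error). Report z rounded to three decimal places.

z = 1.038

p̂ = 253/651 = 0.38863.
Under H₀, SE = √(0.369·0.631/651) = √(0.000357664) = 0.01891.
z = (0.38863 − 0.369)/0.01891 = 0.01963/0.01891 = 1.038.
p-value = P(Z < 1.038) ≈ 0.8504. With α = 0.025, fail to reject H₀.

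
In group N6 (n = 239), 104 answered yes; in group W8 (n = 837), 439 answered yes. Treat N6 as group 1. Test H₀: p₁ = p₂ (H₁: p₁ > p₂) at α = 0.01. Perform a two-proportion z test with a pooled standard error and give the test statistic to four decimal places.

p̂₁ = 104/239 = 0.435146, p̂₂ = 439/837 = 0.524492.
Pooled p̂ = (104+439)/(239+837) = 543/1076 = 0.504647.
SE = √(0.249978 × 0.00537884) = 0.036669.
z = (0.435146 − 0.524492)/0.036669 = -0.089346/0.036669 = -2.4366.
p-value = P(Z > -2.437) ≈ 0.9926, so at α = 0.01 we fail to reject H₀.

z = -2.4366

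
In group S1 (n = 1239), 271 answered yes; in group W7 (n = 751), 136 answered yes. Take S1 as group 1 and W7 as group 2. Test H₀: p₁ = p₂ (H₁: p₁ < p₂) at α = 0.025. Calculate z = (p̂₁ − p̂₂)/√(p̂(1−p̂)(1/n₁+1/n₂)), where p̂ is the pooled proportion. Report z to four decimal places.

z = 2.0175

p̂₁ = 271/1239 ≈ 0.218725, p̂₂ = 136/751 ≈ 0.181092.
Pooled p̂ = (271+136)/(1239+751) = 407/1990 = 0.204523.
SE = √(p̂(1−p̂)(1/n₁+1/n₂)) = √(0.204523·0.795477·0.00213866) = √(0.000347945) = 0.018653.
z = (0.218725 − 0.181092)/0.018653 = 0.037633/0.018653 = 2.0175.
p-value = P(Z < 2.017) ≈ 0.9782, so at α = 0.025 we fail to reject H₀.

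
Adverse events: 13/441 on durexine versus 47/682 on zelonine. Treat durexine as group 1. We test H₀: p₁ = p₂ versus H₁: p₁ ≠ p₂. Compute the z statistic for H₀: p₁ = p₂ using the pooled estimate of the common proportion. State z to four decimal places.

z = -2.8698

p̂₁ = 13/441 = 0.029478, p̂₂ = 47/682 = 0.068915.
Pooled p̂ = (13+47)/(441+682) = 60/1123 = 0.053428.
SE = √(0.0505737 × 0.00373385) = 0.013742.
z = (0.029478 − 0.068915)/0.013742 = -0.039437/0.013742 = -2.8698.
Two-sided p-value ≈ 2·Φ(−2.870) = 0.0041.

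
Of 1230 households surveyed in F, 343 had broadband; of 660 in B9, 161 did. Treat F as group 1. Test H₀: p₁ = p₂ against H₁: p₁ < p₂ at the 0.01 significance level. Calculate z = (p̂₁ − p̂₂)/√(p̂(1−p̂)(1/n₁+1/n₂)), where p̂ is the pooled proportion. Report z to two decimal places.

z = 1.64

p̂₁ = 343/1230 ≈ 0.2789, p̂₂ = 161/660 ≈ 0.2439.
Pooled p̂ = (343+161)/(1230+660) = 504/1890 = 0.2667.
SE = √(0.195556 × 0.00232816) = 0.0213.
z = (0.2789 − 0.2439)/0.0213 = 0.0350/0.0213 = 1.64.
p-value = P(Z < 1.637) ≈ 0.9492. With α = 0.01, fail to reject H₀.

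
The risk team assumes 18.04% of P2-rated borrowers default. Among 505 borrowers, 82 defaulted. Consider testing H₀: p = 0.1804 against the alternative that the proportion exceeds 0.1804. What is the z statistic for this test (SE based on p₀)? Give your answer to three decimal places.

z = -1.053

p̂ = 82/505 = 0.16238.
Under H₀, SE = √(0.1804·0.8196/505) = √(0.000292784) = 0.01711.
z = (0.16238 − 0.1804)/0.01711 = -0.01802/0.01711 = -1.053.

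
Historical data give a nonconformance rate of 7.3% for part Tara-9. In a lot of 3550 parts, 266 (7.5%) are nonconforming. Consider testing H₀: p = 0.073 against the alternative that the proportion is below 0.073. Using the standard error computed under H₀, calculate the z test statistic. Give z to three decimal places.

z = 0.442

p̂ = 266/3550 ≈ 0.07493.
SE = √(p₀(1−p₀)/n) = √(0.067671/3550) = 0.00437.
z = (0.07493 − 0.073)/0.00437 = 0.00193/0.00437 = 0.442.
p-value = P(Z < 0.442) ≈ 0.6707.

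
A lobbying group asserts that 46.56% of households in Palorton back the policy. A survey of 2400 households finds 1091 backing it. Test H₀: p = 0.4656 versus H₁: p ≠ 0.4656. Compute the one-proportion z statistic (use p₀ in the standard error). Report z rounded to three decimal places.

z = -1.082

p̂ = 1091/2400 ≈ 0.454583.
Under H₀, SE = √(0.4656·0.5344/2400) = √(0.000103674) = 0.010182.
z = (0.454583 − 0.4656)/0.010182 = -0.011017/0.010182 = -1.082.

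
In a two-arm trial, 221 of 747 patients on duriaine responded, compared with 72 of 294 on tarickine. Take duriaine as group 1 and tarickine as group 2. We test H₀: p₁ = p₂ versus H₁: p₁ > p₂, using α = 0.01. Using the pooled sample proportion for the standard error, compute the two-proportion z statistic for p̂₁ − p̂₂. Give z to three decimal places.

z = 1.646

p̂₁ = 221/747 = 0.29585, p̂₂ = 72/294 = 0.24490.
Pooled p̂ = (221+72)/(747+294) = 293/1041 = 0.28146.
SE = √(p̂(1−p̂)(1/n₁+1/n₂)) = √(0.28146·0.71854·0.00474005) = √(0.000958629) = 0.03096.
z = (0.29585 − 0.24490)/0.03096 = 0.05095/0.03096 = 1.646.
p-value = P(Z > 1.646) ≈ 0.0499, so at α = 0.01 we fail to reject H₀.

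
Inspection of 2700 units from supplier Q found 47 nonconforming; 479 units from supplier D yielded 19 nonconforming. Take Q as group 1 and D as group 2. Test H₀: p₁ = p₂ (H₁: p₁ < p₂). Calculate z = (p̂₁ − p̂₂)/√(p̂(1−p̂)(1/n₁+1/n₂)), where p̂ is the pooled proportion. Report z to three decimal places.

z = -3.149

p̂₁ = 47/2700 ≈ 0.01741, p̂₂ = 19/479 ≈ 0.03967.
Pooled p̂ = (47+19)/(2700+479) = 66/3179 = 0.02076.
SE = √(p̂(1−p̂)(1/n₁+1/n₂)) = √(0.02076·0.97924·0.00245805) = √(4.99728e-05) = 0.00707.
z = (0.01741 − 0.03967)/0.00707 = -0.02226/0.00707 = -3.149.
p-value = P(Z < -3.149) ≈ 0.0008.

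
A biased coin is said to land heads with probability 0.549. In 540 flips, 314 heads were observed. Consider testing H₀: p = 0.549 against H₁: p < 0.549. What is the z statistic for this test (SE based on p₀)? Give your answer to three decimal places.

p̂ = 314/540 ≈ 0.58148.
Under H₀, SE = √(0.549·0.451/540) = √(0.000458517) = 0.02141.
z = (0.58148 − 0.549)/0.02141 = 0.03248/0.02141 = 1.517.
p-value = P(Z < 1.517) ≈ 0.9354.

z = 1.517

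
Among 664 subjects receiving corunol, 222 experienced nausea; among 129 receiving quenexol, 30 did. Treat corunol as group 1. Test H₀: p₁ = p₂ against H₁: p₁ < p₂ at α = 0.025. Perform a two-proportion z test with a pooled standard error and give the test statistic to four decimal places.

z = 2.2718

p̂₁ = 222/664 ≈ 0.334337, p̂₂ = 30/129 ≈ 0.232558.
Pooled p̂ = (222+30)/(664+129) = 252/793 = 0.317781.
SE = √(p̂(1−p̂)(1/n₁+1/n₂)) = √(0.317781·0.682219·0.00925796) = √(0.00200709) = 0.044801.
z = (0.334337 − 0.232558)/0.044801 = 0.101779/0.044801 = 2.2718.
p-value = P(Z < 2.272) ≈ 0.9885; since p > α = 0.025, fail to reject H₀.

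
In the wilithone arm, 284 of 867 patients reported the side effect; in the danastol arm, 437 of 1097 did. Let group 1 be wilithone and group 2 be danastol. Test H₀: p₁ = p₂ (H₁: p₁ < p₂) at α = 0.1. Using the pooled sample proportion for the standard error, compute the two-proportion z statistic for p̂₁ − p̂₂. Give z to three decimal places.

z = -3.232

p̂₁ = 284/867 = 0.32757, p̂₂ = 437/1097 = 0.39836.
Pooled p̂ = (284+437)/(867+1097) = 721/1964 = 0.36711.
SE = √(p̂(1−p̂)(1/n₁+1/n₂)) = √(0.36711·0.63289·0.00206498) = √(0.000479777) = 0.02190.
z = (0.32757 − 0.39836)/0.02190 = -0.07079/0.02190 = -3.232.
p-value = P(Z < -3.232) ≈ 0.0006; since p < α = 0.1, reject H₀.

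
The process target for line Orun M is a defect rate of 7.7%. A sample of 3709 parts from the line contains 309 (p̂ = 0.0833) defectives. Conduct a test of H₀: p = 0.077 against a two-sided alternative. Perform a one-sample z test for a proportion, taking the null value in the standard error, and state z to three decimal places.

p̂ = 309/3709 = 0.083311.
Under H₀, SE = √(0.077·0.923/3709) = √(1.91618e-05) = 0.004377.
z = (0.083311 − 0.077)/0.004377 = 0.006311/0.004377 = 1.442.

z = 1.442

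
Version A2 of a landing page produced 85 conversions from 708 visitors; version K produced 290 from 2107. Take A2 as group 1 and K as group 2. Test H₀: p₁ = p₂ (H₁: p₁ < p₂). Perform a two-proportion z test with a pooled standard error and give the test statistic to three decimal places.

p̂₁ = 85/708 = 0.12006, p̂₂ = 290/2107 = 0.13764.
Pooled p̂ = (85+290)/(708+2107) = 375/2815 = 0.13321.
SE = √(0.115469 × 0.00188704) = 0.01476.
z = (0.12006 − 0.13764)/0.01476 = -0.01758/0.01476 = -1.191.
p-value = P(Z < -1.191) ≈ 0.1168.

z = -1.191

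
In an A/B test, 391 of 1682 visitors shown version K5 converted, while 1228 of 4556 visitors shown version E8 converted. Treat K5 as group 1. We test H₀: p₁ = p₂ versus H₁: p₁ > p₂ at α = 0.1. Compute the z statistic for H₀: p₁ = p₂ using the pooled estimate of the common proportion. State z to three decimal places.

z = -2.964

p̂₁ = 391/1682 = 0.232461, p̂₂ = 1228/4556 = 0.269535.
Pooled p̂ = (391+1228)/(1682+4556) = 1619/6238 = 0.259538.
SE = √(0.192178 × 0.000814021) = 0.012507.
z = (0.232461 − 0.269535)/0.012507 = -0.037074/0.012507 = -2.964.
p-value = P(Z > -2.964) ≈ 0.9985. With α = 0.1, fail to reject H₀.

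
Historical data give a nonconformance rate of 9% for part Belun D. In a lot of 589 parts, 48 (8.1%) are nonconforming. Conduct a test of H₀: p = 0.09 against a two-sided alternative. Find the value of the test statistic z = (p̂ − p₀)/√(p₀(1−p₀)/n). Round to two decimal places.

p̂ = 48/589 ≈ 0.0815.
SE = √(p₀(1−p₀)/n) = √(0.0819/589) = 0.0118.
z = (0.0815 − 0.09)/0.0118 = -0.0085/0.0118 = -0.72.

z = -0.72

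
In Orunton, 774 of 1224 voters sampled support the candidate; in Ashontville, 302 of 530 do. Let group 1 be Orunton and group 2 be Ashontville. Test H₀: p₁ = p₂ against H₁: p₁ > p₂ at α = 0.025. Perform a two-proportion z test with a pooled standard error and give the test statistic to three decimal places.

p̂₁ = 774/1224 = 0.63235, p̂₂ = 302/530 = 0.56981.
Pooled p̂ = (774+302)/(1224+530) = 1076/1754 = 0.61345.
SE = √(p̂(1−p̂)(1/n₁+1/n₂)) = √(0.61345·0.38655·0.00270379) = √(0.000641143) = 0.02532.
z = (0.63235 − 0.56981)/0.02532 = 0.06254/0.02532 = 2.470.
p-value = P(Z > 2.470) ≈ 0.0068; since p < α = 0.025, reject H₀.

z = 2.470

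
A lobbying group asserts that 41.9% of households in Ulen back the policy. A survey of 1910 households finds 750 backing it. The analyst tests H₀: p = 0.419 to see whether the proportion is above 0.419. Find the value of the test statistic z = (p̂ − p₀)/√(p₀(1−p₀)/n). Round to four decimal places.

p̂ = 750/1910 = 0.392670.
SE = √(p₀(1−p₀)/n) = √(0.24344/1910) = 0.011290.
z = (0.392670 − 0.419)/0.011290 = -0.026330/0.011290 = -2.3322.
p-value = P(Z > -2.332) ≈ 0.9902.

z = -2.3322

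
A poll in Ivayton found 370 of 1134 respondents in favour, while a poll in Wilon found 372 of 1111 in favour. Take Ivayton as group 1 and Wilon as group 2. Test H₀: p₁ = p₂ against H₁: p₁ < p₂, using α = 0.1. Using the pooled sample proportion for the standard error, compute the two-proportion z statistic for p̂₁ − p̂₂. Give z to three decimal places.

p̂₁ = 370/1134 = 0.32628, p̂₂ = 372/1111 = 0.33483.
Pooled p̂ = (370+372)/(1134+1111) = 742/2245 = 0.33051.
SE = √(p̂(1−p̂)(1/n₁+1/n₂)) = √(0.33051·0.66949·0.00178192) = √(0.000394293) = 0.01986.
z = (0.32628 − 0.33483)/0.01986 = -0.00855/0.01986 = -0.431.
p-value = P(Z < -0.431) ≈ 0.3333; since p > α = 0.1, fail to reject H₀.

z = -0.431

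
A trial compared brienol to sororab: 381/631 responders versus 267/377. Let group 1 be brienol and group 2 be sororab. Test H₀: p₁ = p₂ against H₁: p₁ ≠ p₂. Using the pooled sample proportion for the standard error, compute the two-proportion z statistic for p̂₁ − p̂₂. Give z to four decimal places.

p̂₁ = 381/631 ≈ 0.603803, p̂₂ = 267/377 ≈ 0.708223.
Pooled p̂ = (381+267)/(631+377) = 648/1008 = 0.642857.
SE = √(p̂(1−p̂)(1/n₁+1/n₂)) = √(0.642857·0.357143·0.00423731) = √(0.000972851) = 0.031191.
z = (0.603803 − 0.708223)/0.031191 = -0.104420/0.031191 = -3.3478.

z = -3.3478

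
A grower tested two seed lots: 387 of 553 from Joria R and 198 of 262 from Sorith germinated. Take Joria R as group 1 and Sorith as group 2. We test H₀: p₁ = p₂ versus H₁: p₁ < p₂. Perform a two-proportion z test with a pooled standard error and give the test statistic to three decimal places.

p̂₁ = 387/553 = 0.69982, p̂₂ = 198/262 = 0.75573.
Pooled p̂ = (387+198)/(553+262) = 585/815 = 0.71779.
SE = √(p̂(1−p̂)(1/n₁+1/n₂)) = √(0.71779·0.28221·0.00562511) = √(0.00113946) = 0.03376.
z = (0.69982 − 0.75573)/0.03376 = -0.05591/0.03376 = -1.656.

z = -1.656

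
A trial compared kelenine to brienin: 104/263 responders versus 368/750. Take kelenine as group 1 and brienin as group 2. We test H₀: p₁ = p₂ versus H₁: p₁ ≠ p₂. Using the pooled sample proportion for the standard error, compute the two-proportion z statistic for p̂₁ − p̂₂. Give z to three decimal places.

z = -2.664

p̂₁ = 104/263 = 0.39544, p̂₂ = 368/750 = 0.49067.
Pooled p̂ = (104+368)/(263+750) = 472/1013 = 0.46594.
SE = √(p̂(1−p̂)(1/n₁+1/n₂)) = √(0.46594·0.53406·0.00513561) = √(0.00127795) = 0.03575.
z = (0.39544 − 0.49067)/0.03575 = -0.09523/0.03575 = -2.664.
p-value = 2·P(Z > 2.664) ≈ 0.0077.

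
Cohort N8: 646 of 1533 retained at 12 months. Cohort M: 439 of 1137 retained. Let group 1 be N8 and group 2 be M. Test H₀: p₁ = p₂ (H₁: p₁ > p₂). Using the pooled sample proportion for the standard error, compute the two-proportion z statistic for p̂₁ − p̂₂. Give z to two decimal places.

p̂₁ = 646/1533 = 0.4214, p̂₂ = 439/1137 = 0.3861.
Pooled p̂ = (646+439)/(1533+1137) = 1085/2670 = 0.4064.
SE = √(0.241233 × 0.00153182) = 0.0192.
z = (0.4214 − 0.3861)/0.0192 = 0.0353/0.0192 = 1.84.

z = 1.84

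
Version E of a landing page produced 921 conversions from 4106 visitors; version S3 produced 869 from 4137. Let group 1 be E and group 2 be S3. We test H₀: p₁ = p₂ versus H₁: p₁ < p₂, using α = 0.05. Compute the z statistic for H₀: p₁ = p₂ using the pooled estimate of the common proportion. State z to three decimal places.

z = 1.569

p̂₁ = 921/4106 = 0.22431, p̂₂ = 869/4137 = 0.21006.
Pooled p̂ = (921+869)/(4106+4137) = 1790/8243 = 0.21715.
SE = √(p̂(1−p̂)(1/n₁+1/n₂)) = √(0.21715·0.78285·0.000485267) = √(8.24945e-05) = 0.00908.
z = (0.22431 − 0.21006)/0.00908 = 0.01425/0.00908 = 1.569.
p-value = P(Z < 1.569) ≈ 0.9417; since p > α = 0.05, fail to reject H₀.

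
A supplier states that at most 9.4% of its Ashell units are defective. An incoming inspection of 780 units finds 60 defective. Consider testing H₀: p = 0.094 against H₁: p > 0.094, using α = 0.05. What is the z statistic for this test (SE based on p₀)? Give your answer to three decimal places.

z = -1.634

p̂ = 60/780 ≈ 0.07692.
SE = √(p₀(1−p₀)/n) = √(0.085164/780) = 0.01045.
z = (0.07692 − 0.094)/0.01045 = -0.01708/0.01045 = -1.634.
p-value = P(Z > -1.634) ≈ 0.9489, so at α = 0.05 we fail to reject H₀.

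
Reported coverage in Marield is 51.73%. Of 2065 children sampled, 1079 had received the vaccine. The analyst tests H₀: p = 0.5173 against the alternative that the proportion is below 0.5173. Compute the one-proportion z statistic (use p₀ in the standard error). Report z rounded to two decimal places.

p̂ = 1079/2065 ≈ 0.5225.
SE = √(p₀(1−p₀)/n) = √(0.2497/2065) = 0.0110.
z = (0.5225 − 0.5173)/0.0110 = 0.0052/0.0110 = 0.47.

z = 0.47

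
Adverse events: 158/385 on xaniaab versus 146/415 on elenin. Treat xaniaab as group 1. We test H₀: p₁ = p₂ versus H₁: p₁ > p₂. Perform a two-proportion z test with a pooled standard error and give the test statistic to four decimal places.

p̂₁ = 158/385 ≈ 0.4103896, p̂₂ = 146/415 ≈ 0.3518072.
Pooled p̂ = (158+146)/(385+415) = 304/800 = 0.3800000.
SE = √(p̂(1−p̂)(1/n₁+1/n₂)) = √(0.3800000·0.6200000·0.00500704) = √(0.00117966) = 0.0343462.
z = (0.4103896 − 0.3518072)/0.0343462 = 0.0585824/0.0343462 = 1.7056.
p-value = P(Z > 1.706) ≈ 0.0440.

z = 1.7056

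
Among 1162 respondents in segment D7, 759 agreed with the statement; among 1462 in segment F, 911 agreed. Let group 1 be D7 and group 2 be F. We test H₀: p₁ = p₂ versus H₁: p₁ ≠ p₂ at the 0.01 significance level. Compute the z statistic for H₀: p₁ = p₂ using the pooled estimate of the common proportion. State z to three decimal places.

z = 1.590

p̂₁ = 759/1162 = 0.65318, p̂₂ = 911/1462 = 0.62312.
Pooled p̂ = (759+911)/(1162+1462) = 1670/2624 = 0.63643.
SE = √(0.231386 × 0.00154458) = 0.01890.
z = (0.65318 − 0.62312)/0.01890 = 0.03006/0.01890 = 1.590.
Two-sided p-value ≈ 2·Φ(−1.590) = 0.1118; since p > α = 0.01, fail to reject H₀.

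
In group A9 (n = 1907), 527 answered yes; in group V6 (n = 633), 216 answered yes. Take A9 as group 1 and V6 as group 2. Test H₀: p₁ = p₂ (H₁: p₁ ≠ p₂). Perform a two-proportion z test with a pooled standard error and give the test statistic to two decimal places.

z = -3.11

p̂₁ = 527/1907 ≈ 0.27635, p̂₂ = 216/633 ≈ 0.34123.
Pooled p̂ = (527+216)/(1907+633) = 743/2540 = 0.29252.
SE = √(p̂(1−p̂)(1/n₁+1/n₂)) = √(0.29252·0.70748·0.00210416) = √(0.000435461) = 0.02087.
z = (0.27635 − 0.34123)/0.02087 = -0.06488/0.02087 = -3.11.
Two-sided p-value ≈ 2·Φ(−3.109) = 0.0019.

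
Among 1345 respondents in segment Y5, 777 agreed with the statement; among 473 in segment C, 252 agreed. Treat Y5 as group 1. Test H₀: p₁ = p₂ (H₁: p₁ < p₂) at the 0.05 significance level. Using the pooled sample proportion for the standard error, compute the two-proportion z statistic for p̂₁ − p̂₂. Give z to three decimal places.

z = 1.696

p̂₁ = 777/1345 = 0.57770, p̂₂ = 252/473 = 0.53277.
Pooled p̂ = (777+252)/(1345+473) = 1029/1818 = 0.56601.
SE = √(p̂(1−p̂)(1/n₁+1/n₂)) = √(0.56601·0.43399·0.00285766) = √(0.000701964) = 0.02649.
z = (0.57770 − 0.53277)/0.02649 = 0.04493/0.02649 = 1.696.
p-value = P(Z < 1.696) ≈ 0.9550, so at α = 0.05 we fail to reject H₀.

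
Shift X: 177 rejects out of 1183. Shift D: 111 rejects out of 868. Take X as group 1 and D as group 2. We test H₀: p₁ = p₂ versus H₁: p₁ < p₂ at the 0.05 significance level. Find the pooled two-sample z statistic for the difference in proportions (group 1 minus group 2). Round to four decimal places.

z = 1.4001

p̂₁ = 177/1183 = 0.149620, p̂₂ = 111/868 = 0.127880.
Pooled p̂ = (177+111)/(1183+868) = 288/2051 = 0.140419.
SE = √(p̂(1−p̂)(1/n₁+1/n₂)) = √(0.140419·0.859581·0.00199738) = √(0.000241087) = 0.015527.
z = (0.149620 − 0.127880)/0.015527 = 0.021740/0.015527 = 1.4001.
p-value = P(Z < 1.400) ≈ 0.9193. With α = 0.05, fail to reject H₀.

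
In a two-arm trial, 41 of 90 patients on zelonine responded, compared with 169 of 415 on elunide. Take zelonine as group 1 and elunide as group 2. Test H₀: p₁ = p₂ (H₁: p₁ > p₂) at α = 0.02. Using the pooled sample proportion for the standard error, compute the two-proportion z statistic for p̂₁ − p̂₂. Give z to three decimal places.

p̂₁ = 41/90 = 0.45556, p̂₂ = 169/415 = 0.40723.
Pooled p̂ = (41+169)/(90+415) = 210/505 = 0.41584.
SE = √(0.242917 × 0.0135207) = 0.05731.
z = (0.45556 − 0.40723)/0.05731 = 0.04833/0.05731 = 0.843.
p-value = P(Z > 0.843) ≈ 0.1995. With α = 0.02, fail to reject H₀.

z = 0.843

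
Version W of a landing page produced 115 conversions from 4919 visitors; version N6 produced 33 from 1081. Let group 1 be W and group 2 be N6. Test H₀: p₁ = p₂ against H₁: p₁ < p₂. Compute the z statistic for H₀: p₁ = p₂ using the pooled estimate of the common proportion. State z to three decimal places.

z = -1.372

p̂₁ = 115/4919 = 0.02338, p̂₂ = 33/1081 = 0.03053.
Pooled p̂ = (115+33)/(4919+1081) = 148/6000 = 0.02467.
SE = √(p̂(1−p̂)(1/n₁+1/n₂)) = √(0.02467·0.97533·0.00112836) = √(2.71464e-05) = 0.00521.
z = (0.02338 − 0.03053)/0.00521 = -0.00715/0.00521 = -1.372.
p-value = P(Z < -1.372) ≈ 0.0850.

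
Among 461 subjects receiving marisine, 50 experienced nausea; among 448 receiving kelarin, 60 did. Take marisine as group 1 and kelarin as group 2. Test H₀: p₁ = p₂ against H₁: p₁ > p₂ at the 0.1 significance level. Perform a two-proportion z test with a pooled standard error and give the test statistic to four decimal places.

p̂₁ = 50/461 = 0.108460, p̂₂ = 60/448 = 0.133929.
Pooled p̂ = (50+60)/(461+448) = 110/909 = 0.121012.
SE = √(p̂(1−p̂)(1/n₁+1/n₂)) = √(0.121012·0.878988·0.00440134) = √(0.000468163) = 0.021637.
z = (0.108460 − 0.133929)/0.021637 = -0.025469/0.021637 = -1.1771.
p-value = P(Z > -1.177) ≈ 0.8804, so at α = 0.1 we fail to reject H₀.

z = -1.1771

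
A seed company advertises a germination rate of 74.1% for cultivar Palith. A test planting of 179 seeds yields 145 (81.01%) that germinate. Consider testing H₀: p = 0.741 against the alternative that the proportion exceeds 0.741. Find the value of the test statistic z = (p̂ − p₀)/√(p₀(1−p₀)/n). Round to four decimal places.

p̂ = 145/179 = 0.810056.
Under H₀, SE = √(0.741·0.259/179) = √(0.00107217) = 0.032744.
z = (0.810056 − 0.741)/0.032744 = 0.069056/0.032744 = 2.1090.
p-value = P(Z > 2.109) ≈ 0.0175.

z = 2.1090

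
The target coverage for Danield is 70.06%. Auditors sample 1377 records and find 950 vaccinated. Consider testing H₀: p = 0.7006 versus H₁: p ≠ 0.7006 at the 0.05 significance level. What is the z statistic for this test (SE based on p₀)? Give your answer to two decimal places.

p̂ = 950/1377 ≈ 0.6899.
Standard error under H₀: √(0.7006×0.2994/1377) = 0.0123.
z = (0.6899 − 0.7006)/0.0123 = -0.0107/0.0123 = -0.87.
Two-sided p-value ≈ 2·Φ(−0.866) = 0.3862, so at α = 0.05 we fail to reject H₀.

z = -0.87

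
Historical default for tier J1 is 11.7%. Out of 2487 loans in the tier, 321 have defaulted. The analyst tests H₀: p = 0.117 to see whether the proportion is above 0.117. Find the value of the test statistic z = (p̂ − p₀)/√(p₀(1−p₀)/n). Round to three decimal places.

z = 1.873

p̂ = 321/2487 = 0.129071.
SE = √(p₀(1−p₀)/n) = √(0.10331/2487) = 0.006445.
z = (0.129071 − 0.117)/0.006445 = 0.012071/0.006445 = 1.873.
p-value = P(Z > 1.873) ≈ 0.0305.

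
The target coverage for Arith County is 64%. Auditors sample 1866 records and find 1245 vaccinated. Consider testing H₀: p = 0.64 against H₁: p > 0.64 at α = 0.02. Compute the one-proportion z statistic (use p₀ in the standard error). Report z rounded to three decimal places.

z = 2.448

p̂ = 1245/1866 ≈ 0.66720.
Under H₀, SE = √(0.64·0.36/1866) = √(0.000123473) = 0.01111.
z = (0.66720 − 0.64)/0.01111 = 0.02720/0.01111 = 2.448.
p-value = P(Z > 2.448) ≈ 0.0072; since p < α = 0.02, reject H₀.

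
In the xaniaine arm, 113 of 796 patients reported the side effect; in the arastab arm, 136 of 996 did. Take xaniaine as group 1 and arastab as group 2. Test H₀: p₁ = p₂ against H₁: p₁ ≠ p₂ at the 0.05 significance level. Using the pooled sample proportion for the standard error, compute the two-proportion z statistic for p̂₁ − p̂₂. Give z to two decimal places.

p̂₁ = 113/796 = 0.14196, p̂₂ = 136/996 = 0.13655.
Pooled p̂ = (113+136)/(796+996) = 249/1792 = 0.13895.
SE = √(p̂(1−p̂)(1/n₁+1/n₂)) = √(0.13895·0.86105·0.0022603) = √(0.00027043) = 0.01644.
z = (0.14196 − 0.13655)/0.01644 = 0.00541/0.01644 = 0.33.
Two-sided p-value ≈ 2·Φ(−0.329) = 0.7420. With α = 0.05, fail to reject H₀.

z = 0.33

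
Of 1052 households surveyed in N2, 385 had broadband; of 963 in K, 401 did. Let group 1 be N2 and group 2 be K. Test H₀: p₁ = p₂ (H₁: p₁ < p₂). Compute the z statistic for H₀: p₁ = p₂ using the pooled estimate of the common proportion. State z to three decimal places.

p̂₁ = 385/1052 ≈ 0.36597, p̂₂ = 401/963 ≈ 0.41641.
Pooled p̂ = (385+401)/(1052+963) = 786/2015 = 0.39007.
SE = √(p̂(1−p̂)(1/n₁+1/n₂)) = √(0.39007·0.60993·0.00198899) = √(0.000473214) = 0.02175.
z = (0.36597 − 0.41641)/0.02175 = -0.05044/0.02175 = -2.319.

z = -2.319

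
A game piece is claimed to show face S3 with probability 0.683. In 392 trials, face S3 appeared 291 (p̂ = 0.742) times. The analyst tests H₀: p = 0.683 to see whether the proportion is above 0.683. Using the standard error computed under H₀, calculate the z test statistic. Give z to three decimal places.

z = 2.525

p̂ = 291/392 ≈ 0.742347.
SE = √(p₀(1−p₀)/n) = √(0.21651/392) = 0.023502.
z = (0.742347 − 0.683)/0.023502 = 0.059347/0.023502 = 2.525.
p-value = P(Z > 2.525) ≈ 0.0058.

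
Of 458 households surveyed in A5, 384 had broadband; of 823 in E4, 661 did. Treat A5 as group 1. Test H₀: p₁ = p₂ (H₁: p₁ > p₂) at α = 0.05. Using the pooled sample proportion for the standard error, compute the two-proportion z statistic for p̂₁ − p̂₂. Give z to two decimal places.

p̂₁ = 384/458 = 0.8384, p̂₂ = 661/823 = 0.8032.
Pooled p̂ = (384+661)/(458+823) = 1045/1281 = 0.8158.
SE = √(0.15029 × 0.00339847) = 0.0226.
z = (0.8384 − 0.8032)/0.0226 = 0.0352/0.0226 = 1.56.
p-value = P(Z > 1.561) ≈ 0.0593. With α = 0.05, fail to reject H₀.

z = 1.56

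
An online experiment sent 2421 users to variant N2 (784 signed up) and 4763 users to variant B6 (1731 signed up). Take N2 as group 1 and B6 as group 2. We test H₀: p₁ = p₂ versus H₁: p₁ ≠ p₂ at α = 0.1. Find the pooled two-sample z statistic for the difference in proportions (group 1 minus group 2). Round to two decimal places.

z = -3.33

p̂₁ = 784/2421 = 0.3238, p̂₂ = 1731/4763 = 0.3634.
Pooled p̂ = (784+1731)/(2421+4763) = 2515/7184 = 0.3501.
SE = √(0.227525 × 0.000623004) = 0.0119.
z = (0.3238 − 0.3634)/0.0119 = -0.0396/0.0119 = -3.33.
Two-sided p-value ≈ 2·Φ(−3.326) = 0.0009; since p < α = 0.1, reject H₀.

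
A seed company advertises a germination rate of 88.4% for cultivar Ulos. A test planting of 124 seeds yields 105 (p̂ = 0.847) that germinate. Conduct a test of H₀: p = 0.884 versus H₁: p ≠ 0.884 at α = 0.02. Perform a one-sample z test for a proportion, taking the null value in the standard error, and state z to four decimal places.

p̂ = 105/124 = 0.846774.
SE = √(p₀(1−p₀)/n) = √(0.10254/124) = 0.028757.
z = (0.846774 − 0.884)/0.028757 = -0.037226/0.028757 = -1.2945.
Two-sided p-value ≈ 2·Φ(−1.294) = 0.1955, so at α = 0.02 we fail to reject H₀.

z = -1.2945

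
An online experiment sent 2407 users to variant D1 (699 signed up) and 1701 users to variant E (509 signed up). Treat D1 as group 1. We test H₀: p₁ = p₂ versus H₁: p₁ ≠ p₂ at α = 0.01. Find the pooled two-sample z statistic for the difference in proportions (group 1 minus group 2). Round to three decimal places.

p̂₁ = 699/2407 = 0.290403, p̂₂ = 509/1701 = 0.299236.
Pooled p̂ = (699+509)/(2407+1701) = 1208/4108 = 0.294060.
SE = √(0.207589 × 0.00100334) = 0.014432.
z = (0.290403 − 0.299236)/0.014432 = -0.008833/0.014432 = -0.612.
p-value = 2·P(Z > 0.612) ≈ 0.5405, so at α = 0.01 we fail to reject H₀.

z = -0.612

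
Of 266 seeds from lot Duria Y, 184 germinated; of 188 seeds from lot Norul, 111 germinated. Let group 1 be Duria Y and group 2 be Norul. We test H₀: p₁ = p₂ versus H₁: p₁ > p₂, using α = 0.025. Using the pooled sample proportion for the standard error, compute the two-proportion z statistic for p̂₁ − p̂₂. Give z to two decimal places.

p̂₁ = 184/266 = 0.6917, p̂₂ = 111/188 = 0.5904.
Pooled p̂ = (184+111)/(266+188) = 295/454 = 0.6498.
SE = √(0.227566 × 0.00907855) = 0.0455.
z = (0.6917 − 0.5904)/0.0455 = 0.1013/0.0455 = 2.23.
p-value = P(Z > 2.229) ≈ 0.0129. With α = 0.025, reject H₀.

z = 2.23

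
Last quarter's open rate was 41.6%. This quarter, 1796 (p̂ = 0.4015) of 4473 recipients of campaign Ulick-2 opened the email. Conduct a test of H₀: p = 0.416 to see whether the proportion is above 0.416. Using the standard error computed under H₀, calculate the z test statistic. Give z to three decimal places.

p̂ = 1796/4473 = 0.40152.
Under H₀, SE = √(0.416·0.584/4473) = √(5.43134e-05) = 0.00737.
z = (0.40152 − 0.416)/0.00737 = -0.01448/0.00737 = -1.965.

z = -1.965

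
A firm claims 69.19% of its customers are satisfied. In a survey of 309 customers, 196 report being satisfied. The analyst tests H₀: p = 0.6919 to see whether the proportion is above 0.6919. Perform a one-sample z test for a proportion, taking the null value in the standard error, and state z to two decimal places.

p̂ = 196/309 = 0.6343.
SE = √(p₀(1−p₀)/n) = √(0.21317/309) = 0.0263.
z = (0.6343 − 0.6919)/0.0263 = -0.0576/0.0263 = -2.19.
p-value = P(Z > -2.193) ≈ 0.9858.

z = -2.19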